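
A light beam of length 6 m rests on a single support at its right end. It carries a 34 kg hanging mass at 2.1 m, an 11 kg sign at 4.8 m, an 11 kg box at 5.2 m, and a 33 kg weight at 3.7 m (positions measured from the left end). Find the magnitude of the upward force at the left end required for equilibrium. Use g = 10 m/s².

Take moments about the right end.
Hanging mass: 34 × 10 = 340 N down at 2.1 m → arm 3.9 m, τ = 340 × 3.9 = 1326 N·m counterclockwise.
Sign: 11 × 10 = 110 N down at 4.8 m → arm 1.2 m, τ = 110 × 1.2 = 132 N·m counterclockwise.
Box: 11 × 10 = 110 N down at 5.2 m → arm 0.8 m, τ = 110 × 0.8 = 88 N·m counterclockwise.
Weight: 33 × 10 = 330 N down at 3.7 m → arm 2.3 m, τ = 330 × 2.3 = 759 N·m counterclockwise.
Net moment of the loads = 2305 N·m counterclockwise.
The upward force F acts at the left end, arm 6 m, giving F × 6 clockwise.
Στ = 0 ⇒ F × 6 = 2305 ⇒ F = 2305 / 6 = 384 N.

F ≈ 384 N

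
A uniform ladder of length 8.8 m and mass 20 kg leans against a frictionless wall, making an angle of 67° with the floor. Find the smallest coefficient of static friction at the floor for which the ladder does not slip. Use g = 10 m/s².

μ_min ≈ 0.212

About the foot of the ladder:
Ladder weight 20×10 = 200 N acts at 4.4 m along the ladder; its horizontal arm is 4.4·cos67° = 1.719 m → τ = 343.8 N·m clockwise.
Wall normal N acts horizontally at the top; its moment arm is the height L sinθ = 8.8·sin67° = 8.1 m, counterclockwise.
Balancing moments: N × 8.1 = 343.8, giving N = 42.44 N.
ΣFx = 0 ⇒ f = N_wall = 42.44 N. ΣFy = 0 ⇒ N_floor = 200 N.
μ_min = f / N_floor = 42.44 / 200 = 0.212.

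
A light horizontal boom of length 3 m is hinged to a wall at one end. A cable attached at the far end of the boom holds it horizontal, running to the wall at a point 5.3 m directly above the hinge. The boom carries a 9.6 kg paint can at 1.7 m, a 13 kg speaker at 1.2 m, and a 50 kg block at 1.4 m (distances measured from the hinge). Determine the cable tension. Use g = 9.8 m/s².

T ≈ 383 N

About the hinge:
Paint can: 9.6 × 9.8 = 94.08 N down at 1.7 m → arm 1.7 m, τ = 94.08 × 1.7 = 159.9 N·m clockwise.
Speaker: 13 × 9.8 = 127.4 N down at 1.2 m → arm 1.2 m, τ = 127.4 × 1.2 = 152.9 N·m clockwise.
Block: 50 × 9.8 = 490 N down at 1.4 m → arm 1.4 m, τ = 490 × 1.4 = 686 N·m clockwise.
Total clockwise load moment = 998.8 N·m.
The cable tension T acts at 3 m; only its component perpendicular to the boom, T sinθ, produces torque. sinθ = h/√(h²+d²) = 5.3/√(5.3²+3²) = 0.8703.
Setting net torque to zero: T × 3 × 0.8703 = 998.8 → T = 998.8 / 2.611 = 383 N.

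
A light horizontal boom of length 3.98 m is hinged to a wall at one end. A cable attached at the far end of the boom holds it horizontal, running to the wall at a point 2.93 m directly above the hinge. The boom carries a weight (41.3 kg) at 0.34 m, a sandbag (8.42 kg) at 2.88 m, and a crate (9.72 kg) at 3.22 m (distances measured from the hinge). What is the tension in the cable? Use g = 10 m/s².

Taking torques about the hinge:
Weight: 41.3 × 10 = 413 N down at 0.34 m → arm 0.34 m, τ = 413 × 0.34 = 140.4 N·m clockwise.
Sandbag: 8.42 × 10 = 84.2 N down at 2.88 m → arm 2.88 m, τ = 84.2 × 2.88 = 242.5 N·m clockwise.
Crate: 9.72 × 10 = 97.2 N down at 3.22 m → arm 3.22 m, τ = 97.2 × 3.22 = 313 N·m clockwise.
Total clockwise load moment = 695.9 N·m.
The cable tension T acts at 3.98 m; only its component perpendicular to the boom, T sinθ, produces torque. sinθ = h/√(h²+d²) = 2.93/√(2.93²+3.98²) = 0.5929.
Στ = 0 ⇒ T × 3.98 × 0.5929 = 695.9 ⇒ T = 695.9 / 2.36 = 295 N.

T ≈ 295 N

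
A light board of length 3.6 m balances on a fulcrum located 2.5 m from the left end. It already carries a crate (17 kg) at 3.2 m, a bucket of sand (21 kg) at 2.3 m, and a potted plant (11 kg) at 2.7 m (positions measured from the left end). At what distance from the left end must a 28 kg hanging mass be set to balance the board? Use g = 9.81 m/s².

x ≈ 2.15 m from the left end

About the fulcrum (at 2.5 m from the left end):
Crate: 17 × 9.81 = 166.8 N down at 3.2 m → arm 0.7 m, τ = 166.8 × 0.7 = 116.8 N·m clockwise.
Bucket of sand: 21 × 9.81 = 206 N down at 2.3 m → arm 0.2 m, τ = 206 × 0.2 = 41.2 N·m counterclockwise.
Potted plant: 11 × 9.81 = 107.9 N down at 2.7 m → arm 0.2 m, τ = 107.9 × 0.2 = 21.58 N·m clockwise.
Net moment of existing loads = 97.18 N·m clockwise.
The hanging mass weighs 28 × 9.81 = 274.7 N and must supply an equal counterclockwise moment, so its lever arm about the fulcrum is 97.18 / 274.7 = 0.354 m.
That puts it at 2.5 − 0.354 = 2.15 m from the left end.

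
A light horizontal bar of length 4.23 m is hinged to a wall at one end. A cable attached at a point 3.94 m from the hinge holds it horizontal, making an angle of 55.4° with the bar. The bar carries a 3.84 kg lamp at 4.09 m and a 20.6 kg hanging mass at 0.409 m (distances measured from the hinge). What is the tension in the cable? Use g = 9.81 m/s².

Take moments about the hinge.
Lamp: 3.84 × 9.81 = 37.67 N down at 4.09 m → arm 4.09 m, τ = 37.67 × 4.09 = 154.1 N·m clockwise.
Hanging mass: 20.6 × 9.81 = 202.1 N down at 0.409 m → arm 0.409 m, τ = 202.1 × 0.409 = 82.66 N·m clockwise.
Total clockwise load moment = 236.8 N·m.
The cable tension T acts at 3.94 m; only its component perpendicular to the bar, T sinθ, produces torque. sin 55.4° = 0.8231.
For rotational equilibrium, T × 3.94 × 0.8231 = 236.8, so T = 236.8 / 3.243 = 73 N.

T ≈ 73 N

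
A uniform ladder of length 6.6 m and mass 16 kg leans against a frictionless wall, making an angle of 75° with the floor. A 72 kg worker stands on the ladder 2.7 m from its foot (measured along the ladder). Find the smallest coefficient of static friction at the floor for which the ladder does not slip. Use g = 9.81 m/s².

μ_min ≈ 0.114

Taking torques about the foot of the ladder:
Ladder weight 16×9.81 = 157 N acts at 3.3 m along the ladder; its horizontal arm is 3.3·cos75° = 0.8541 m → τ = 134.1 N·m clockwise.
Worker: 72×9.81 = 706.3 N at 2.7 m → arm 0.6988 m → τ = 493.6 N·m clockwise.
Wall normal N acts horizontally at the top; its moment arm is the height L sinθ = 6.6·sin75° = 6.375 m, counterclockwise.
Balancing moments: N × 6.375 = 627.7, giving N = 98.46 N.
ΣFx = 0 ⇒ f = N_wall = 98.46 N. ΣFy = 0 ⇒ N_floor = 863.3 N.
μ_min = f / N_floor = 98.46 / 863.3 = 0.114.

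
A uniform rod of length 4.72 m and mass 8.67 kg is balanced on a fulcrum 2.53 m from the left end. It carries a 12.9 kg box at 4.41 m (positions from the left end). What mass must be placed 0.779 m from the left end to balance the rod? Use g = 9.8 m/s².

Sum moments about the fulcrum (at 2.53 m from the left end) (the support reaction has zero arm there).
Beam weight: 8.67 × 9.8 = 84.97 N down at 2.36 m → arm 0.17 m, τ = 84.97 × 0.17 = 14.44 N·m counterclockwise.
Box: 12.9 × 9.8 = 126.4 N down at 4.41 m → arm 1.88 m, τ = 126.4 × 1.88 = 237.6 N·m clockwise.
Net moment of known loads = 223.2 N·m clockwise.
An unknown mass m at 0.779 m has arm 1.751 m; its moment is m·g·1.751 counterclockwise.
Setting net torque to zero: m × 9.8 × 1.751 = 223.2 → m = 223.2 / (9.8 × 1.751) = 13 kg.

m ≈ 13 kg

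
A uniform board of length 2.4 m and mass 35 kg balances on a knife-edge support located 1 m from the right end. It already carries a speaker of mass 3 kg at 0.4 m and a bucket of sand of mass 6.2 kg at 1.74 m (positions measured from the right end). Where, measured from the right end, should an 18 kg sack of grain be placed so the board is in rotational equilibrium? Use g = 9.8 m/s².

x ≈ 0.456 m from the right end

Choose the knife-edge support (at 1 m from the right end) as the axis so the support reaction has zero arm there.
Beam weight: 35 × 9.8 = 343 N down at 1.2 m → arm 0.2 m, τ = 343 × 0.2 = 68.6 N·m counterclockwise.
Speaker: 3 × 9.8 = 29.4 N down at 0.4 m → arm 0.6 m, τ = 29.4 × 0.6 = 17.64 N·m clockwise.
Bucket of sand: 6.2 × 9.8 = 60.76 N down at 1.74 m → arm 0.74 m, τ = 60.76 × 0.74 = 44.96 N·m counterclockwise.
Net moment of existing loads = 95.92 N·m counterclockwise.
The sack of grain weighs 18 × 9.8 = 176.4 N and must supply an equal clockwise moment, so its lever arm about the knife-edge support is 95.92 / 176.4 = 0.544 m.
That puts it at 1 − 0.544 = 0.456 m from the right end.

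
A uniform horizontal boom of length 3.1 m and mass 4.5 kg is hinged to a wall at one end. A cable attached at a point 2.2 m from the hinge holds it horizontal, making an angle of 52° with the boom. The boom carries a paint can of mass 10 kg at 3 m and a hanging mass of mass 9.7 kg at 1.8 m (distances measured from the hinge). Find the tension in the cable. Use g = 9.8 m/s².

Choose the hinge as the axis so the unknown hinge reaction has zero arm there.
Beam weight: 4.5 × 9.8 = 44.1 N down at 1.55 m → arm 1.55 m, τ = 44.1 × 1.55 = 68.36 N·m clockwise.
Paint can: 10 × 9.8 = 98 N down at 3 m → arm 3 m, τ = 98 × 3 = 294 N·m clockwise.
Hanging mass: 9.7 × 9.8 = 95.06 N down at 1.8 m → arm 1.8 m, τ = 95.06 × 1.8 = 171.1 N·m clockwise.
Total clockwise load moment = 533.5 N·m.
The cable tension T acts at 2.2 m; only its component perpendicular to the boom, T sinθ, produces torque. sin 52° = 0.788.
Στ = 0 ⇒ T × 2.2 × 0.788 = 533.5 ⇒ T = 533.5 / 1.734 = 308 N.

T ≈ 308 N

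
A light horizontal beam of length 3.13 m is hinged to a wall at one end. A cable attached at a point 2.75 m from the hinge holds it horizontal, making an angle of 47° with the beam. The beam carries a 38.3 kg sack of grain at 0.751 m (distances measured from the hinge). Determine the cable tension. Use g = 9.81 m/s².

T ≈ 140 N

Choose the hinge as the axis so the unknown hinge reaction has zero arm there.
Sack of grain: 38.3 × 9.81 = 375.7 N down at 0.751 m → arm 0.751 m, τ = 375.7 × 0.751 = 282.2 N·m clockwise.
Total clockwise load moment = 282.2 N·m.
The cable tension T acts at 2.75 m; only its component perpendicular to the beam, T sinθ, produces torque. sin 47° = 0.7314.
For rotational equilibrium, T × 2.75 × 0.7314 = 282.2, so T = 282.2 / 2.011 = 140 N.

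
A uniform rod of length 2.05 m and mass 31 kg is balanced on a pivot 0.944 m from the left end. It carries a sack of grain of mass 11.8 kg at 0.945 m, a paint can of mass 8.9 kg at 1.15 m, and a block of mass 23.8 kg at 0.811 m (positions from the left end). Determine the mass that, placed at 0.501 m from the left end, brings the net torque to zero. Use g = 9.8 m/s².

Choose the pivot (at 0.944 m from the left end) as the axis so the support reaction has zero arm there.
Beam weight: 31 × 9.8 = 303.8 N down at 1.025 m → arm 0.081 m, τ = 303.8 × 0.081 = 24.61 N·m clockwise.
Sack of grain: 11.8 × 9.8 = 115.6 N down at 0.945 m → arm 0.001 m, τ = 115.6 × 0.001 = 0.1156 N·m clockwise.
Paint can: 8.9 × 9.8 = 87.22 N down at 1.15 m → arm 0.206 m, τ = 87.22 × 0.206 = 17.97 N·m clockwise.
Block: 23.8 × 9.8 = 233.2 N down at 0.811 m → arm 0.133 m, τ = 233.2 × 0.133 = 31.02 N·m counterclockwise.
Net moment of known loads = 11.68 N·m clockwise.
An unknown mass m at 0.501 m has arm 0.443 m; its moment is m·g·0.443 counterclockwise.
Balancing moments: m × 9.8 × 0.443 = 11.68, giving m = 11.68 / (9.8 × 0.443) = 2.69 kg.

m ≈ 2.69 kg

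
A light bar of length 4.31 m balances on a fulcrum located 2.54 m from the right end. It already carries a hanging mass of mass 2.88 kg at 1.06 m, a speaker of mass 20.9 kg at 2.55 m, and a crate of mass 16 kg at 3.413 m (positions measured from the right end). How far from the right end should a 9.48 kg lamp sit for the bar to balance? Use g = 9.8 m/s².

Choose the fulcrum (at 2.54 m from the right end) as the axis so the support reaction has zero arm there.
Hanging mass: 2.88 × 9.8 = 28.22 N down at 1.06 m → arm 1.48 m, τ = 28.22 × 1.48 = 41.77 N·m clockwise.
Speaker: 20.9 × 9.8 = 204.8 N down at 2.55 m → arm 0.01 m, τ = 204.8 × 0.01 = 2.048 N·m counterclockwise.
Crate: 16 × 9.8 = 156.8 N down at 3.413 m → arm 0.873 m, τ = 156.8 × 0.873 = 136.9 N·m counterclockwise.
Net moment of existing loads = 97.18 N·m counterclockwise.
The lamp weighs 9.48 × 9.8 = 92.9 N and must supply an equal clockwise moment, so its lever arm about the fulcrum is 97.18 / 92.9 = 1.05 m.
That puts it at 2.54 − 1.05 = 1.49 m from the right end.

x ≈ 1.49 m from the right end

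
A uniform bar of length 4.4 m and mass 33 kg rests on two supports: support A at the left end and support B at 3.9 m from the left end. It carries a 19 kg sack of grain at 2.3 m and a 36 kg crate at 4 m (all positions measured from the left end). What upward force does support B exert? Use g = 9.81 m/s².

Sum moments about support A (its reaction then has zero moment arm).
Beam weight: 33 × 9.81 = 323.7 N down at 2.2 m → arm 2.2 m, τ = 323.7 × 2.2 = 712.1 N·m clockwise.
Sack of grain: 19 × 9.81 = 186.4 N down at 2.3 m → arm 2.3 m, τ = 186.4 × 2.3 = 428.7 N·m clockwise.
Crate: 36 × 9.81 = 353.2 N down at 4 m → arm 4 m, τ = 353.2 × 4 = 1413 N·m clockwise.
Net load moment about support A = 2554 N·m clockwise.
Reaction R at support B is upward at 3.9 m, arm 3.9 m → moment R × 3.9 counterclockwise.
Setting net torque to zero: R × 3.9 = 2554 → R = 655 N.

R_B ≈ 655 N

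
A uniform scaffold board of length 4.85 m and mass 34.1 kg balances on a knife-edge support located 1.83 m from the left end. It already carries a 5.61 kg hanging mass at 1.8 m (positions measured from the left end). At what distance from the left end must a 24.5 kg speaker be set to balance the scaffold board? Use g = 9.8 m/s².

Choose the knife-edge support (at 1.83 m from the left end) as the axis so the support reaction has zero arm there.
Beam weight: 34.1 × 9.8 = 334.2 N down at 2.425 m → arm 0.595 m, τ = 334.2 × 0.595 = 198.8 N·m clockwise.
Hanging mass: 5.61 × 9.8 = 54.98 N down at 1.8 m → arm 0.03 m, τ = 54.98 × 0.03 = 1.649 N·m counterclockwise.
Net moment of existing loads = 197.2 N·m clockwise.
The speaker weighs 24.5 × 9.8 = 240.1 N and must supply an equal counterclockwise moment, so its lever arm about the knife-edge support is 197.2 / 240.1 = 0.821 m.
That puts it at 1.83 − 0.821 = 1.01 m from the left end.

x ≈ 1.01 m from the left end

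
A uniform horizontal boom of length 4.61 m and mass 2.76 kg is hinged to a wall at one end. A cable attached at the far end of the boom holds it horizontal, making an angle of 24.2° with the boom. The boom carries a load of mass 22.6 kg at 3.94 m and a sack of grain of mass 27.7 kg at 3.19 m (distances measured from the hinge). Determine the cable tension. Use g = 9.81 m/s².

T ≈ 954 N

About the hinge:
Beam weight: 2.76 × 9.81 = 27.08 N down at 2.305 m → arm 2.305 m, τ = 27.08 × 2.305 = 62.42 N·m clockwise.
Load: 22.6 × 9.81 = 221.7 N down at 3.94 m → arm 3.94 m, τ = 221.7 × 3.94 = 873.5 N·m clockwise.
Sack of grain: 27.7 × 9.81 = 271.7 N down at 3.19 m → arm 3.19 m, τ = 271.7 × 3.19 = 866.7 N·m clockwise.
Total clockwise load moment = 1803 N·m.
The cable tension T acts at 4.61 m; only its component perpendicular to the boom, T sinθ, produces torque. sin 24.2° = 0.4099.
Setting net torque to zero: T × 4.61 × 0.4099 = 1803 → T = 1803 / 1.89 = 954 N.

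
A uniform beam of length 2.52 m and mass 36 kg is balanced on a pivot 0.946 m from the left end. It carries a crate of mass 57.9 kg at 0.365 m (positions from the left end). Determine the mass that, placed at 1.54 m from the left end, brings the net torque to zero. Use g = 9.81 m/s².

m ≈ 37.6 kg

Taking torques about the pivot (at 0.946 m from the left end):
Beam weight: 36 × 9.81 = 353.2 N down at 1.26 m → arm 0.314 m, τ = 353.2 × 0.314 = 110.9 N·m clockwise.
Crate: 57.9 × 9.81 = 568 N down at 0.365 m → arm 0.581 m, τ = 568 × 0.581 = 330 N·m counterclockwise.
Net moment of known loads = 219.1 N·m counterclockwise.
An unknown mass m at 1.54 m has arm 0.594 m; its moment is m·g·0.594 clockwise.
Στ = 0 ⇒ m × 9.81 × 0.594 = 219.1 ⇒ m = 219.1 / (9.81 × 0.594) = 37.6 kg.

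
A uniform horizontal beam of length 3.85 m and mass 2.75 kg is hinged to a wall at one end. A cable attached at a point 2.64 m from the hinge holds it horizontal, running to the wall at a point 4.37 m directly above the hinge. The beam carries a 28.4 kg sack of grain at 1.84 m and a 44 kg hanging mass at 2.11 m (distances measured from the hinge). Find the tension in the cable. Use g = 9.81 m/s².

T ≈ 653 N

Sum moments about the hinge (the unknown hinge reaction has zero arm there).
Beam weight: 2.75 × 9.81 = 26.98 N down at 1.925 m → arm 1.925 m, τ = 26.98 × 1.925 = 51.94 N·m clockwise.
Sack of grain: 28.4 × 9.81 = 278.6 N down at 1.84 m → arm 1.84 m, τ = 278.6 × 1.84 = 512.6 N·m clockwise.
Hanging mass: 44 × 9.81 = 431.6 N down at 2.11 m → arm 2.11 m, τ = 431.6 × 2.11 = 910.7 N·m clockwise.
Total clockwise load moment = 1475 N·m.
The cable tension T acts at 2.64 m; only its component perpendicular to the beam, T sinθ, produces torque. sinθ = h/√(h²+d²) = 4.37/√(4.37²+2.64²) = 0.8559.
Setting net torque to zero: T × 2.64 × 0.8559 = 1475 → T = 1475 / 2.26 = 653 N.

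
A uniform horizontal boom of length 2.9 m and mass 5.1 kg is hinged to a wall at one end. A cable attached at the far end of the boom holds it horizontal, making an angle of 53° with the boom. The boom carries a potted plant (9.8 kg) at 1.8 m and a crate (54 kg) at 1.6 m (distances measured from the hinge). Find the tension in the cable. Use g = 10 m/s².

T ≈ 481 N

Take moments about the hinge.
Beam weight: 5.1 × 10 = 51 N down at 1.45 m → arm 1.45 m, τ = 51 × 1.45 = 73.95 N·m clockwise.
Potted plant: 9.8 × 10 = 98 N down at 1.8 m → arm 1.8 m, τ = 98 × 1.8 = 176.4 N·m clockwise.
Crate: 54 × 10 = 540 N down at 1.6 m → arm 1.6 m, τ = 540 × 1.6 = 864 N·m clockwise.
Total clockwise load moment = 1114 N·m.
The cable tension T acts at 2.9 m; only its component perpendicular to the boom, T sinθ, produces torque. sin 53° = 0.7986.
Balancing moments: T × 2.9 × 0.7986 = 1114, giving T = 1114 / 2.316 = 481 N.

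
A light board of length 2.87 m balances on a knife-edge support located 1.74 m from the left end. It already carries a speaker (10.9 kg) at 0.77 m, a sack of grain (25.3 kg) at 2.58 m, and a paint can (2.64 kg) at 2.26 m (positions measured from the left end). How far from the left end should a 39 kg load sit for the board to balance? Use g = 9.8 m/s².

x ≈ 1.43 m from the left end

Choose the knife-edge support (at 1.74 m from the left end) as the axis so the support reaction has zero arm there.
Speaker: 10.9 × 9.8 = 106.8 N down at 0.77 m → arm 0.97 m, τ = 106.8 × 0.97 = 103.6 N·m counterclockwise.
Sack of grain: 25.3 × 9.8 = 247.9 N down at 2.58 m → arm 0.84 m, τ = 247.9 × 0.84 = 208.2 N·m clockwise.
Paint can: 2.64 × 9.8 = 25.87 N down at 2.26 m → arm 0.52 m, τ = 25.87 × 0.52 = 13.45 N·m clockwise.
Net moment of existing loads = 118 N·m clockwise.
The load weighs 39 × 9.8 = 382.2 N and must supply an equal counterclockwise moment, so its lever arm about the knife-edge support is 118 / 382.2 = 0.309 m.
That puts it at 1.74 − 0.309 = 1.43 m from the left end.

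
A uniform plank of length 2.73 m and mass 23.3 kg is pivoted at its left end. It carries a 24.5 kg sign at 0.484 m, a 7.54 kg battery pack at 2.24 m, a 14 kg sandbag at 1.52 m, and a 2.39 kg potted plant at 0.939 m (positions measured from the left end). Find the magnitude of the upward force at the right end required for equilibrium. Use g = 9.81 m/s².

F ≈ 302 N

Taking torques about the left end:
Beam weight: 23.3 × 9.81 = 228.6 N down at 1.365 m → arm 1.365 m, τ = 228.6 × 1.365 = 312 N·m clockwise.
Sign: 24.5 × 9.81 = 240.3 N down at 0.484 m → arm 0.484 m, τ = 240.3 × 0.484 = 116.3 N·m clockwise.
Battery pack: 7.54 × 9.81 = 73.97 N down at 2.24 m → arm 2.24 m, τ = 73.97 × 2.24 = 165.7 N·m clockwise.
Sandbag: 14 × 9.81 = 137.3 N down at 1.52 m → arm 1.52 m, τ = 137.3 × 1.52 = 208.7 N·m clockwise.
Potted plant: 2.39 × 9.81 = 23.45 N down at 0.939 m → arm 0.939 m, τ = 23.45 × 0.939 = 22.02 N·m clockwise.
Net moment of the loads = 824.7 N·m clockwise.
The upward force F acts at the right end, arm 2.73 m, giving F × 2.73 counterclockwise.
Balancing moments: F × 2.73 = 824.7, giving F = 824.7 / 2.73 = 302 N.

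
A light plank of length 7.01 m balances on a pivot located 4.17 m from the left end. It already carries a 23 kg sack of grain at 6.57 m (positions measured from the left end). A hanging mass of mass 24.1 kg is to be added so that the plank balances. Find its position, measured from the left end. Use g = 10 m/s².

x ≈ 1.88 m from the left end

Choose the pivot (at 4.17 m from the left end) as the axis so the support reaction has zero arm there.
Sack of grain: 23 × 10 = 230 N down at 6.57 m → arm 2.4 m, τ = 230 × 2.4 = 552 N·m clockwise.
Net moment of existing loads = 552 N·m clockwise.
The hanging mass weighs 24.1 × 10 = 241 N and must supply an equal counterclockwise moment, so its lever arm about the pivot is 552 / 241 = 2.29 m.
That puts it at 4.17 − 2.29 = 1.88 m from the left end.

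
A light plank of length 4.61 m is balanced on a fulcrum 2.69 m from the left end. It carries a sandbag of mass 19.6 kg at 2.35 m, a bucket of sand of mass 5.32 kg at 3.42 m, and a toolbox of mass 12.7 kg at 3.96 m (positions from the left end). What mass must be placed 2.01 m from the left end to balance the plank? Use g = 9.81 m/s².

m ≈ 19.6 kg

Take moments about the fulcrum (at 2.69 m from the left end).
Sandbag: 19.6 × 9.81 = 192.3 N down at 2.35 m → arm 0.34 m, τ = 192.3 × 0.34 = 65.38 N·m counterclockwise.
Bucket of sand: 5.32 × 9.81 = 52.19 N down at 3.42 m → arm 0.73 m, τ = 52.19 × 0.73 = 38.1 N·m clockwise.
Toolbox: 12.7 × 9.81 = 124.6 N down at 3.96 m → arm 1.27 m, τ = 124.6 × 1.27 = 158.2 N·m clockwise.
Net moment of known loads = 130.9 N·m clockwise.
An unknown mass m at 2.01 m has arm 0.68 m; its moment is m·g·0.68 counterclockwise.
Στ = 0 ⇒ m × 9.81 × 0.68 = 130.9 ⇒ m = 130.9 / (9.81 × 0.68) = 19.6 kg.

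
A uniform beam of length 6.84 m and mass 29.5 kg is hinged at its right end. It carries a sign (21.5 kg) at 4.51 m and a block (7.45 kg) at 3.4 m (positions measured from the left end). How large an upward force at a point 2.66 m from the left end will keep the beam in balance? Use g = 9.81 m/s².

F ≈ 414 N

Take moments about the right end.
Beam weight: 29.5 × 9.81 = 289.4 N down at 3.42 m → arm 3.42 m, τ = 289.4 × 3.42 = 989.7 N·m counterclockwise.
Sign: 21.5 × 9.81 = 210.9 N down at 4.51 m → arm 2.33 m, τ = 210.9 × 2.33 = 491.4 N·m counterclockwise.
Block: 7.45 × 9.81 = 73.08 N down at 3.4 m → arm 3.44 m, τ = 73.08 × 3.44 = 251.4 N·m counterclockwise.
Net moment of the loads = 1732 N·m counterclockwise.
The upward force F acts at a point 2.66 m from the left end, arm 4.18 m, giving F × 4.18 clockwise.
Setting net torque to zero: F × 4.18 = 1732 → F = 1732 / 4.18 = 414 N.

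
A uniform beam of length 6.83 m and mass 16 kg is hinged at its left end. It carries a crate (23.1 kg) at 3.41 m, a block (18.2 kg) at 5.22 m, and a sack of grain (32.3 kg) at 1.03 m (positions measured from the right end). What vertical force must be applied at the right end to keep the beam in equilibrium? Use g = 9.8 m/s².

Taking torques about the left end:
Beam weight: 16 × 9.8 = 156.8 N down at 3.415 m → arm 3.415 m, τ = 156.8 × 3.415 = 535.5 N·m clockwise.
Crate: 23.1 × 9.8 = 226.4 N down at 3.41 m → arm 3.42 m, τ = 226.4 × 3.42 = 774.3 N·m clockwise.
Block: 18.2 × 9.8 = 178.4 N down at 5.22 m → arm 1.61 m, τ = 178.4 × 1.61 = 287.2 N·m clockwise.
Sack of grain: 32.3 × 9.8 = 316.5 N down at 1.03 m → arm 5.8 m, τ = 316.5 × 5.8 = 1836 N·m clockwise.
Net moment of the loads = 3433 N·m clockwise.
The upward force F acts at the right end, arm 6.83 m, giving F × 6.83 counterclockwise.
Setting net torque to zero: F × 6.83 = 3433 → F = 3433 / 6.83 = 503 N.

F ≈ 503 N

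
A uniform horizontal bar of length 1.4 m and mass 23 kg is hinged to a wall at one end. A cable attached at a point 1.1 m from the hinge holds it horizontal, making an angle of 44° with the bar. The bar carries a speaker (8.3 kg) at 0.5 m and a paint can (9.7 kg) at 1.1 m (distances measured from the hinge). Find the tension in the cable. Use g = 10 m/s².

Choose the hinge as the axis so the unknown hinge reaction has zero arm there.
Beam weight: 23 × 10 = 230 N down at 0.7 m → arm 0.7 m, τ = 230 × 0.7 = 161 N·m clockwise.
Speaker: 8.3 × 10 = 83 N down at 0.5 m → arm 0.5 m, τ = 83 × 0.5 = 41.5 N·m clockwise.
Paint can: 9.7 × 10 = 97 N down at 1.1 m → arm 1.1 m, τ = 97 × 1.1 = 106.7 N·m clockwise.
Total clockwise load moment = 309.2 N·m.
The cable tension T acts at 1.1 m; only its component perpendicular to the bar, T sinθ, produces torque. sin 44° = 0.6947.
Balancing moments: T × 1.1 × 0.6947 = 309.2, giving T = 309.2 / 0.7642 = 405 N.

T ≈ 405 N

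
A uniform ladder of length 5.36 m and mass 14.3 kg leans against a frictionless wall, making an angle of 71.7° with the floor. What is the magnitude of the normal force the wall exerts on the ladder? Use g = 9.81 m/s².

About the foot of the ladder:
Ladder weight 14.3×9.81 = 140.3 N acts at 2.68 m along the ladder; its horizontal arm is 2.68·cos71.7° = 0.8415 m → τ = 118.1 N·m clockwise.
Wall normal N acts horizontally at the top; its moment arm is the height L sinθ = 5.36·sin71.7° = 5.089 m, counterclockwise.
Balancing moments: N × 5.089 = 118.1, giving N = 23.2 N.

N_wall ≈ 23.2 N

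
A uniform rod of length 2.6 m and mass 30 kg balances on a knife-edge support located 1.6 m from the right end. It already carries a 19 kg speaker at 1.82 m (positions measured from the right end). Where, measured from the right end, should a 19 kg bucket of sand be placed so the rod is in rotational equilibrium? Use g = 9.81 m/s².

x ≈ 1.85 m from the right end

Choose the knife-edge support (at 1.6 m from the right end) as the axis so the support reaction has zero arm there.
Beam weight: 30 × 9.81 = 294.3 N down at 1.3 m → arm 0.3 m, τ = 294.3 × 0.3 = 88.29 N·m clockwise.
Speaker: 19 × 9.81 = 186.4 N down at 1.82 m → arm 0.22 m, τ = 186.4 × 0.22 = 41.01 N·m counterclockwise.
Net moment of existing loads = 47.28 N·m clockwise.
The bucket of sand weighs 19 × 9.81 = 186.4 N and must supply an equal counterclockwise moment, so its lever arm about the knife-edge support is 47.28 / 186.4 = 0.254 m.
That puts it at 1.6 + 0.254 = 1.85 m from the right end.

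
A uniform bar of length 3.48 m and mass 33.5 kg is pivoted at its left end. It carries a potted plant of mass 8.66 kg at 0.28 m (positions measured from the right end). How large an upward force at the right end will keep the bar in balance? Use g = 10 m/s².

Take moments about the left end.
Beam weight: 33.5 × 10 = 335 N down at 1.74 m → arm 1.74 m, τ = 335 × 1.74 = 582.9 N·m clockwise.
Potted plant: 8.66 × 10 = 86.6 N down at 0.28 m → arm 3.2 m, τ = 86.6 × 3.2 = 277.1 N·m clockwise.
Net moment of the loads = 860 N·m clockwise.
The upward force F acts at the right end, arm 3.48 m, giving F × 3.48 counterclockwise.
Στ = 0 ⇒ F × 3.48 = 860 ⇒ F = 860 / 3.48 = 247 N.

F ≈ 247 N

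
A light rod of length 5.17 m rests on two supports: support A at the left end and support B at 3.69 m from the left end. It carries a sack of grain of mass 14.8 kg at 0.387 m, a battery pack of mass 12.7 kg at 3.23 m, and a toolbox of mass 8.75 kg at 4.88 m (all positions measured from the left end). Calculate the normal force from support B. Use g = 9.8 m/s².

Sum moments about support A (its reaction then has zero moment arm).
Sack of grain: 14.8 × 9.8 = 145 N down at 0.387 m → arm 0.387 m, τ = 145 × 0.387 = 56.12 N·m clockwise.
Battery pack: 12.7 × 9.8 = 124.5 N down at 3.23 m → arm 3.23 m, τ = 124.5 × 3.23 = 402.1 N·m clockwise.
Toolbox: 8.75 × 9.8 = 85.75 N down at 4.88 m → arm 4.88 m, τ = 85.75 × 4.88 = 418.5 N·m clockwise.
Net load moment about support A = 876.7 N·m clockwise.
Reaction R at support B is upward at 3.69 m, arm 3.69 m → moment R × 3.69 counterclockwise.
Setting net torque to zero: R × 3.69 = 876.7 → R = 238 N.

R_B ≈ 238 N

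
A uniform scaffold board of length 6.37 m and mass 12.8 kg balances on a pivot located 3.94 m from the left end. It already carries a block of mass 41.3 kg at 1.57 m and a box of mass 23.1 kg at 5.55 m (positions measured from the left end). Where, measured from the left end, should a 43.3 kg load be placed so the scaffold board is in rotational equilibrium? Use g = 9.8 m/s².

Choose the pivot (at 3.94 m from the left end) as the axis so the support reaction has zero arm there.
Beam weight: 12.8 × 9.8 = 125.4 N down at 3.185 m → arm 0.755 m, τ = 125.4 × 0.755 = 94.68 N·m counterclockwise.
Block: 41.3 × 9.8 = 404.7 N down at 1.57 m → arm 2.37 m, τ = 404.7 × 2.37 = 959.1 N·m counterclockwise.
Box: 23.1 × 9.8 = 226.4 N down at 5.55 m → arm 1.61 m, τ = 226.4 × 1.61 = 364.5 N·m clockwise.
Net moment of existing loads = 689.3 N·m counterclockwise.
The load weighs 43.3 × 9.8 = 424.3 N and must supply an equal clockwise moment, so its lever arm about the pivot is 689.3 / 424.3 = 1.62 m.
That puts it at 3.94 + 1.62 = 5.56 m from the left end.

x ≈ 5.56 m from the left end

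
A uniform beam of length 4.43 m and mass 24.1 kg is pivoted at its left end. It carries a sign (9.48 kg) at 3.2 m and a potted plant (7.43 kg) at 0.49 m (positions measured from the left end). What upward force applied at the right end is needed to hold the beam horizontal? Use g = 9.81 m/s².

Sum moments about the left end (the unknown pivot reaction has zero arm there).
Beam weight: 24.1 × 9.81 = 236.4 N down at 2.215 m → arm 2.215 m, τ = 236.4 × 2.215 = 523.6 N·m clockwise.
Sign: 9.48 × 9.81 = 93 N down at 3.2 m → arm 3.2 m, τ = 93 × 3.2 = 297.6 N·m clockwise.
Potted plant: 7.43 × 9.81 = 72.89 N down at 0.49 m → arm 0.49 m, τ = 72.89 × 0.49 = 35.72 N·m clockwise.
Net moment of the loads = 856.9 N·m clockwise.
The upward force F acts at the right end, arm 4.43 m, giving F × 4.43 counterclockwise.
Balancing moments: F × 4.43 = 856.9, giving F = 856.9 / 4.43 = 193 N.

F ≈ 193 N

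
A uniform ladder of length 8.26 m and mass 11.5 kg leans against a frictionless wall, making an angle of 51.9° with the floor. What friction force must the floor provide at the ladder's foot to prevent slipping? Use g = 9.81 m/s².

f ≈ 44.2 N

Take moments about the foot of the ladder.
Ladder weight 11.5×9.81 = 112.8 N acts at 4.13 m along the ladder; its horizontal arm is 4.13·cos51.9° = 2.548 m → τ = 287.4 N·m clockwise.
Wall normal N acts horizontally at the top; its moment arm is the height L sinθ = 8.26·sin51.9° = 6.5 m, counterclockwise.
Setting net torque to zero: N × 6.5 = 287.4 → N = 44.2 N.
ΣFx = 0: friction at the foot balances the wall's push, so f = N_wall = 44.2 N.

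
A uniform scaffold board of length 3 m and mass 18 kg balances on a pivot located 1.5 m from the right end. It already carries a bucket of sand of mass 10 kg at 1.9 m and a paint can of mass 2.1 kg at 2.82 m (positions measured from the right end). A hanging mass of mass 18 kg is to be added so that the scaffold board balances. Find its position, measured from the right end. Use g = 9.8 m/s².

x ≈ 1.12 m from the right end

Choose the pivot (at 1.5 m from the right end) as the axis so the support reaction has zero arm there.
Beam weight: acts at the pivot, moment arm 0 → no torque.
Bucket of sand: 10 × 9.8 = 98 N down at 1.9 m → arm 0.4 m, τ = 98 × 0.4 = 39.2 N·m counterclockwise.
Paint can: 2.1 × 9.8 = 20.58 N down at 2.82 m → arm 1.32 m, τ = 20.58 × 1.32 = 27.17 N·m counterclockwise.
Net moment of existing loads = 66.37 N·m counterclockwise.
The hanging mass weighs 18 × 9.8 = 176.4 N and must supply an equal clockwise moment, so its lever arm about the pivot is 66.37 / 176.4 = 0.376 m.
That puts it at 1.5 − 0.376 = 1.12 m from the right end.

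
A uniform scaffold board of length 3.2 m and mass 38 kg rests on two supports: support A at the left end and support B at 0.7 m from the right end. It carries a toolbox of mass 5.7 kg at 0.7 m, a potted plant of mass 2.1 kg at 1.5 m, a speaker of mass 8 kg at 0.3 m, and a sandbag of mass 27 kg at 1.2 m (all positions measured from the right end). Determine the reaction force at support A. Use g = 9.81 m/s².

Choose support B as the axis so its reaction then has zero moment arm.
Beam weight: 38 × 9.81 = 372.8 N down at 1.6 m → arm 0.9 m, τ = 372.8 × 0.9 = 335.5 N·m counterclockwise.
Toolbox: acts at the support B, moment arm 0 → no torque.
Potted plant: 2.1 × 9.81 = 20.6 N down at 1.5 m → arm 0.8 m, τ = 20.6 × 0.8 = 16.48 N·m counterclockwise.
Speaker: 8 × 9.81 = 78.48 N down at 0.3 m → arm 0.4 m, τ = 78.48 × 0.4 = 31.39 N·m clockwise.
Sandbag: 27 × 9.81 = 264.9 N down at 1.2 m → arm 0.5 m, τ = 264.9 × 0.5 = 132.4 N·m counterclockwise.
Net load moment about support B = 453 N·m counterclockwise.
Reaction R at support A is upward at 3.2 m, arm 2.5 m → moment R × 2.5 clockwise.
Balancing moments: R × 2.5 = 453, giving R = 181 N.

R_A ≈ 181 N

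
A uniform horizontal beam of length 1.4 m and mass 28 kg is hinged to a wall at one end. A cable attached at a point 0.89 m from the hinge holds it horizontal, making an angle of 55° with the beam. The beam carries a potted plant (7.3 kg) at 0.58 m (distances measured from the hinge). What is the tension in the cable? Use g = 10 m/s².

T ≈ 327 N

Taking torques about the hinge:
Beam weight: 28 × 10 = 280 N down at 0.7 m → arm 0.7 m, τ = 280 × 0.7 = 196 N·m clockwise.
Potted plant: 7.3 × 10 = 73 N down at 0.58 m → arm 0.58 m, τ = 73 × 0.58 = 42.34 N·m clockwise.
Total clockwise load moment = 238.3 N·m.
The cable tension T acts at 0.89 m; only its component perpendicular to the beam, T sinθ, produces torque. sin 55° = 0.8192.
Balancing moments: T × 0.89 × 0.8192 = 238.3, giving T = 238.3 / 0.7291 = 327 N.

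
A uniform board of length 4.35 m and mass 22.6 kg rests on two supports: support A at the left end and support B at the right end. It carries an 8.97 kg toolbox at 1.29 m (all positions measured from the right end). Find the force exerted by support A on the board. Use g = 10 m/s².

R_A ≈ 140 N

Choose support B as the axis so its reaction then has zero moment arm.
Beam weight: 22.6 × 10 = 226 N down at 2.175 m → arm 2.175 m, τ = 226 × 2.175 = 491.5 N·m counterclockwise.
Toolbox: 8.97 × 10 = 89.7 N down at 1.29 m → arm 1.29 m, τ = 89.7 × 1.29 = 115.7 N·m counterclockwise.
Net load moment about support B = 607.2 N·m counterclockwise.
Reaction R at support A is upward at 4.35 m, arm 4.35 m → moment R × 4.35 clockwise.
For rotational equilibrium, R × 4.35 = 607.2, so R = 140 N.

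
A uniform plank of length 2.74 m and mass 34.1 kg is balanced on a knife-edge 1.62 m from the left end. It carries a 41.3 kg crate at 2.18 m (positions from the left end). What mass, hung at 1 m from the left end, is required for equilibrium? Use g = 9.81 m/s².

m ≈ 23.6 kg

Choose the knife-edge (at 1.62 m from the left end) as the axis so the support reaction has zero arm there.
Beam weight: 34.1 × 9.81 = 334.5 N down at 1.37 m → arm 0.25 m, τ = 334.5 × 0.25 = 83.62 N·m counterclockwise.
Crate: 41.3 × 9.81 = 405.2 N down at 2.18 m → arm 0.56 m, τ = 405.2 × 0.56 = 226.9 N·m clockwise.
Net moment of known loads = 143.3 N·m clockwise.
An unknown mass m at 1 m has arm 0.62 m; its moment is m·g·0.62 counterclockwise.
For rotational equilibrium, m × 9.81 × 0.62 = 143.3, so m = 143.3 / (9.81 × 0.62) = 23.6 kg.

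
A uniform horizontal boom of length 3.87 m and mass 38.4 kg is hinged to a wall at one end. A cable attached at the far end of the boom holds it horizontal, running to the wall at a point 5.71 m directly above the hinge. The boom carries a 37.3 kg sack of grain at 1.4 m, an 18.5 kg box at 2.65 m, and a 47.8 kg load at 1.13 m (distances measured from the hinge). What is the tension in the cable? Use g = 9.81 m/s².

T ≈ 703 N

Taking torques about the hinge:
Beam weight: 38.4 × 9.81 = 376.7 N down at 1.935 m → arm 1.935 m, τ = 376.7 × 1.935 = 728.9 N·m clockwise.
Sack of grain: 37.3 × 9.81 = 365.9 N down at 1.4 m → arm 1.4 m, τ = 365.9 × 1.4 = 512.3 N·m clockwise.
Box: 18.5 × 9.81 = 181.5 N down at 2.65 m → arm 2.65 m, τ = 181.5 × 2.65 = 481 N·m clockwise.
Load: 47.8 × 9.81 = 468.9 N down at 1.13 m → arm 1.13 m, τ = 468.9 × 1.13 = 529.9 N·m clockwise.
Total clockwise load moment = 2252 N·m.
The cable tension T acts at 3.87 m; only its component perpendicular to the boom, T sinθ, produces torque. sinθ = h/√(h²+d²) = 5.71/√(5.71²+3.87²) = 0.8278.
Setting net torque to zero: T × 3.87 × 0.8278 = 2252 → T = 2252 / 3.204 = 703 N.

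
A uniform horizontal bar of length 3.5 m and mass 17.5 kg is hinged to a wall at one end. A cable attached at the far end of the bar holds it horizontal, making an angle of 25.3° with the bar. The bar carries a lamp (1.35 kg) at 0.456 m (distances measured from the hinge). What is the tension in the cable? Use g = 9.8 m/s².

T ≈ 205 N

About the hinge:
Beam weight: 17.5 × 9.8 = 171.5 N down at 1.75 m → arm 1.75 m, τ = 171.5 × 1.75 = 300.1 N·m clockwise.
Lamp: 1.35 × 9.8 = 13.23 N down at 0.456 m → arm 0.456 m, τ = 13.23 × 0.456 = 6.033 N·m clockwise.
Total clockwise load moment = 306.1 N·m.
The cable tension T acts at 3.5 m; only its component perpendicular to the bar, T sinθ, produces torque. sin 25.3° = 0.4274.
Setting net torque to zero: T × 3.5 × 0.4274 = 306.1 → T = 306.1 / 1.496 = 205 N.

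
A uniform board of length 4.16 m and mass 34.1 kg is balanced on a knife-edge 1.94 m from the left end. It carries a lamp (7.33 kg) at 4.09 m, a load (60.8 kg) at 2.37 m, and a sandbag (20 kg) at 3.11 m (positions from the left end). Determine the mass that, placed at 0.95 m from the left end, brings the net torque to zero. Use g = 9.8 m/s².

m ≈ 70.8 kg

About the knife-edge (at 1.94 m from the left end):
Beam weight: 34.1 × 9.8 = 334.2 N down at 2.08 m → arm 0.14 m, τ = 334.2 × 0.14 = 46.79 N·m clockwise.
Lamp: 7.33 × 9.8 = 71.83 N down at 4.09 m → arm 2.15 m, τ = 71.83 × 2.15 = 154.4 N·m clockwise.
Load: 60.8 × 9.8 = 595.8 N down at 2.37 m → arm 0.43 m, τ = 595.8 × 0.43 = 256.2 N·m clockwise.
Sandbag: 20 × 9.8 = 196 N down at 3.11 m → arm 1.17 m, τ = 196 × 1.17 = 229.3 N·m clockwise.
Net moment of known loads = 686.7 N·m clockwise.
An unknown mass m at 0.95 m has arm 0.99 m; its moment is m·g·0.99 counterclockwise.
Στ = 0 ⇒ m × 9.8 × 0.99 = 686.7 ⇒ m = 686.7 / (9.8 × 0.99) = 70.8 kg.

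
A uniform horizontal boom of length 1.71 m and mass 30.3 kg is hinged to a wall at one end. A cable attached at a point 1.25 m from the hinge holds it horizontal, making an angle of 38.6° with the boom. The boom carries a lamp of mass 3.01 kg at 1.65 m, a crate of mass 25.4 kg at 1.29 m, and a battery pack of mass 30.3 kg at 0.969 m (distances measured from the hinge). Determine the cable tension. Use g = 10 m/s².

T ≈ 1190 N

Sum moments about the hinge (the unknown hinge reaction has zero arm there).
Beam weight: 30.3 × 10 = 303 N down at 0.855 m → arm 0.855 m, τ = 303 × 0.855 = 259.1 N·m clockwise.
Lamp: 3.01 × 10 = 30.1 N down at 1.65 m → arm 1.65 m, τ = 30.1 × 1.65 = 49.66 N·m clockwise.
Crate: 25.4 × 10 = 254 N down at 1.29 m → arm 1.29 m, τ = 254 × 1.29 = 327.7 N·m clockwise.
Battery pack: 30.3 × 10 = 303 N down at 0.969 m → arm 0.969 m, τ = 303 × 0.969 = 293.6 N·m clockwise.
Total clockwise load moment = 930.1 N·m.
The cable tension T acts at 1.25 m; only its component perpendicular to the boom, T sinθ, produces torque. sin 38.6° = 0.6239.
Balancing moments: T × 1.25 × 0.6239 = 930.1, giving T = 930.1 / 0.7799 = 1190 N.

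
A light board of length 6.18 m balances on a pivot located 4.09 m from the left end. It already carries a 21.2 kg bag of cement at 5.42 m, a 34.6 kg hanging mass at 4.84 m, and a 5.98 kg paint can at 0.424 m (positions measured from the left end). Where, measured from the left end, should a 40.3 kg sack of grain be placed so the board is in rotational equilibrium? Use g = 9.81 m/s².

x ≈ 3.29 m from the left end

Sum moments about the pivot (at 4.09 m from the left end) (the support reaction has zero arm there).
Bag of cement: 21.2 × 9.81 = 208 N down at 5.42 m → arm 1.33 m, τ = 208 × 1.33 = 276.6 N·m clockwise.
Hanging mass: 34.6 × 9.81 = 339.4 N down at 4.84 m → arm 0.75 m, τ = 339.4 × 0.75 = 254.5 N·m clockwise.
Paint can: 5.98 × 9.81 = 58.66 N down at 0.424 m → arm 3.666 m, τ = 58.66 × 3.666 = 215 N·m counterclockwise.
Net moment of existing loads = 316.1 N·m clockwise.
The sack of grain weighs 40.3 × 9.81 = 395.3 N and must supply an equal counterclockwise moment, so its lever arm about the pivot is 316.1 / 395.3 = 0.8 m.
That puts it at 4.09 − 0.8 = 3.29 m from the left end.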